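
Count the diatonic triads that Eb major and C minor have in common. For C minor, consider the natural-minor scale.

7

Diatonic triads of Eb major: Eb (I), Fm (ii), Gm (iii), Ab (IV), Bb (V), Cm (vi), Ddim (vii°).
Diatonic triads of C minor (natural minor): Cm (i), Ddim (ii°), Eb (III), Fm (iv), Gm (v), Ab (VI), Bb (VII).
Matching root and quality in both lists: Eb, Fm, Gm, Ab, Bb, Cm, Ddim.
That gives 7 common triads.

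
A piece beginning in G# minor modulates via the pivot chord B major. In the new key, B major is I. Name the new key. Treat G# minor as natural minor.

The numeral I denotes a major triad on scale degree 1. With B on degree 1, the tonic of the new key is B.
Degree 1 carries a major triad in major keys, so the destination is B major.
Check: the diatonic triads of B major are B (I), C#m (ii), D#m (iii), E (IV), F# (V), G#m (vi), A#dim (vii°) — B major is indeed I.

B major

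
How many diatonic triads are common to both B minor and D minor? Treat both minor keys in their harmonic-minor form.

1

Diatonic triads of B minor (harmonic minor): Bm (i), C#dim (ii°), Daug (III+), Em (iv), F# (V), G (VI), A#dim (vii°).
Diatonic triads of D minor (harmonic minor): Dm (i), Edim (ii°), Faug (III+), Gm (iv), A (V), Bb (VI), C#dim (vii°).
Matching root and quality in both lists: C#dim.
That gives 1 common triad.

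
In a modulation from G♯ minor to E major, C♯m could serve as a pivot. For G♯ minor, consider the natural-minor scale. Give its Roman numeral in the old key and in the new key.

The scale of G♯ minor (natural minor) is G♯ A♯ B C♯ D♯ E F♯; C♯ is degree 4, and the triad built there (C♯-E-G♯) is minor, so it is iv.
The scale of E major is E F♯ G♯ A B C♯ D♯; C♯ is degree 6, and the triad built there (C♯-E-G♯) is minor, so it is vi.

iv in G♯ minor; vi in E major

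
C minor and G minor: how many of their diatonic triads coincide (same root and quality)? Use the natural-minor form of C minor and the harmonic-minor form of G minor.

3

Diatonic triads of C minor (natural minor): Cm (i), Ddim (ii°), Eb (III), Fm (iv), Gm (v), Ab (VI), Bb (VII).
Diatonic triads of G minor (harmonic minor): Gm (i), Adim (ii°), Bbaug (III+), Cm (iv), D (V), Eb (VI), F#dim (vii°).
Matching root and quality in both lists: Cm, Eb, Gm.
That gives 3 common triads.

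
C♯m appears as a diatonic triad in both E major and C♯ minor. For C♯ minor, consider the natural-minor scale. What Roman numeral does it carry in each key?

The scale of E major is E F♯ G♯ A B C♯ D♯; C♯ is degree 6, and the triad built there (C♯-E-G♯) is minor, so it is vi.
The scale of C♯ minor (natural minor) is C♯ D♯ E F♯ G♯ A B; C♯ is degree 1, and the triad built there (C♯-E-G♯) is minor, so it is i.

vi in E major; i in C♯ minor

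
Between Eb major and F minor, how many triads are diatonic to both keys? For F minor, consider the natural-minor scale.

4

Diatonic triads of Eb major: Eb (I), Fm (ii), Gm (iii), Ab (IV), Bb (V), Cm (vi), Ddim (vii°).
Diatonic triads of F minor (natural minor): Fm (i), Gdim (ii°), Ab (III), Bbm (iv), Cm (v), Db (VI), Eb (VII).
Matching root and quality in both lists: Eb, Fm, Ab, Cm.
That gives 4 common triads.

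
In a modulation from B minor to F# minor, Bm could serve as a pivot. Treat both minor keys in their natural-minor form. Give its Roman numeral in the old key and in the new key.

i in B minor; iv in F# minor

The scale of B minor (natural minor) is B C# D E F# G A; B is degree 1, and the triad built there (B-D-F#) is minor, so it is i.
The scale of F# minor (natural minor) is F# G# A B C# D E; B is degree 4, and the triad built there (B-D-F#) is minor, so it is iv.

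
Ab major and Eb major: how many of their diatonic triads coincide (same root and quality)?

4

Diatonic triads of Ab major: Ab major (I), Bb minor (ii), C minor (iii), Db major (IV), Eb major (V), F minor (vi), G diminished (vii°).
Diatonic triads of Eb major: Eb major (I), F minor (ii), G minor (iii), Ab major (IV), Bb major (V), C minor (vi), D diminished (vii°).
Matching root and quality in both lists: Ab major, C minor, Eb major, F minor.
That gives 4 common triads.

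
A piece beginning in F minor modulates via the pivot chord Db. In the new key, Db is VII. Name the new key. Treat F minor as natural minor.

The numeral VII denotes a major triad on scale degree 7. With Db on degree 7, the tonic of the new key is Eb.
Degree 7 carries a major triad in natural-minor keys, so the destination is Eb minor.
Check: the diatonic triads of Eb minor (natural minor) are Ebm (i), Fdim (ii°), Gb (III), Abm (iv), Bbm (v), Cb (VI), Db (VII) — Db is indeed VII.

Eb minor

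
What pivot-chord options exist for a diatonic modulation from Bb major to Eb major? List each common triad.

Bb, Cm, Eb, Gm

Triads in Bb major: Bb (I), Cm (ii), Dm (iii), Eb (IV), F (V), Gm (vi), Adim (vii°).
Triads in Eb major: Eb (I), Fm (ii), Gm (iii), Ab (IV), Bb (V), Cm (vi), Ddim (vii°).
Shared triads with their functions: Bb (I in Bb major, V in Eb major); Cm (ii in Bb major, vi in Eb major); Eb (IV in Bb major, I in Eb major); Gm (vi in Bb major, iii in Eb major).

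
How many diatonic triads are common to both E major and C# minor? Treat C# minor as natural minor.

Diatonic triads of E major: E major (I), F# minor (ii), G# minor (iii), A major (IV), B major (V), C# minor (vi), D# diminished (vii°).
Diatonic triads of C# minor (natural minor): C# minor (i), D# diminished (ii°), E major (III), F# minor (iv), G# minor (v), A major (VI), B major (VII).
Matching root and quality in both lists: E major, F# minor, G# minor, A major, B major, C# minor, D# diminished.
That gives 7 common triads.

7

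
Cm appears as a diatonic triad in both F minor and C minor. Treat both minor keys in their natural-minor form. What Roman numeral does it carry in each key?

The scale of F minor (natural minor) is F G Ab Bb C Db Eb; C is degree 5, and the triad built there (C-Eb-G) is minor, so it is v.
The scale of C minor (natural minor) is C D Eb F G Ab Bb; C is degree 1, and the triad built there (C-Eb-G) is minor, so it is i.

v in F minor; i in C minor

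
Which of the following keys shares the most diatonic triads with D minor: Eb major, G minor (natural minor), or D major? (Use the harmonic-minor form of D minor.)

G minor

Triads of D minor (harmonic minor): Dm (i), Edim (ii°), Faug (III+), Gm (iv), A (V), Bb (VI), C#dim (vii°).
Eb major shares 2: Gm, Bb.
G minor (natural minor) shares 3: Dm, Gm, Bb.
D major shares 2: A, C#dim.
The most common triads (3) are shared with G minor.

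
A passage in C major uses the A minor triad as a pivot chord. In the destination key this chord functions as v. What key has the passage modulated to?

D minor

The numeral v denotes a minor triad on scale degree 5. With A on degree 5, the tonic of the new key is D.
Degree 5 carries a minor triad in natural-minor keys, so the destination is D minor.
Check: the diatonic triads of D minor (natural minor) are Dm (i), Edim (ii°), F (III), Gm (iv), Am (v), B♭ (VI), C (VII) — A minor is indeed v.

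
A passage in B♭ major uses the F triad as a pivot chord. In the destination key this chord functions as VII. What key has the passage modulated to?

G minor

The numeral VII denotes a major triad on scale degree 7. With F on degree 7, the tonic of the new key is G.
Degree 7 carries a major triad in natural-minor keys, so the destination is G minor.
Check: the diatonic triads of G minor (natural minor) are Gm (i), Adim (ii°), B♭ (III), Cm (iv), Dm (v), E♭ (VI), F (VII) — F is indeed VII.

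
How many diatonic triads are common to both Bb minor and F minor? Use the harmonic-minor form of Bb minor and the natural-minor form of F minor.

1

Diatonic triads of Bb minor (harmonic minor): Bbm (i), Cdim (ii°), Dbaug (III+), Ebm (iv), F (V), Gb (VI), Adim (vii°).
Diatonic triads of F minor (natural minor): Fm (i), Gdim (ii°), Ab (III), Bbm (iv), Cm (v), Db (VI), Eb (VII).
Matching root and quality in both lists: Bbm.
That gives 1 common triad.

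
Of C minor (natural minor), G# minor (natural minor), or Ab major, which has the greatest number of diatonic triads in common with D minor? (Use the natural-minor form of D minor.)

Triads of D minor (natural minor): D minor (i), E diminished (ii°), F major (III), G minor (iv), A minor (v), Bb major (VI), C major (VII).
C minor (natural minor) shares 2: Gm, Bb.
G# minor (natural minor) shares 0: none.
Ab major shares 0: none.
The most common triads (2) are shared with C minor.

C minor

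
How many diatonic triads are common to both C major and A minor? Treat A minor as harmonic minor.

Diatonic triads of C major: C (I), Dm (ii), Em (iii), F (IV), G (V), Am (vi), Bdim (vii°).
Diatonic triads of A minor (harmonic minor): Am (i), Bdim (ii°), Caug (III+), Dm (iv), E (V), F (VI), G♯dim (vii°).
Matching root and quality in both lists: Dm, F, Am, Bdim.
That gives 4 common triads.

4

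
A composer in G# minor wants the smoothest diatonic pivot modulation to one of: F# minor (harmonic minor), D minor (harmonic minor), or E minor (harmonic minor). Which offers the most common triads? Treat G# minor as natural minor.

E minor

Triads of G# minor (natural minor): G#m (i), A#dim (ii°), B (III), C#m (iv), D#m (v), E (VI), F# (VII).
F# minor (harmonic minor) shares 0: none.
D minor (harmonic minor) shares 0: none.
E minor (harmonic minor) shares 1: B.
The most common triads (1) are shared with E minor.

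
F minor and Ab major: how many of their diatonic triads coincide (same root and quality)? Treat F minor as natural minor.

Diatonic triads of F minor (natural minor): F minor (i), G diminished (ii°), Ab major (III), Bb minor (iv), C minor (v), Db major (VI), Eb major (VII).
Diatonic triads of Ab major: Ab major (I), Bb minor (ii), C minor (iii), Db major (IV), Eb major (V), F minor (vi), G diminished (vii°).
Matching root and quality in both lists: F minor, G diminished, Ab major, Bb minor, C minor, Db major, Eb major.
That gives 7 common triads.

7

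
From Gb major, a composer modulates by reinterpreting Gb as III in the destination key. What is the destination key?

Eb minor

The numeral III denotes a major triad on scale degree 3. With Gb on degree 3, the tonic of the new key is Eb.
Degree 3 carries a major triad in natural-minor keys, so the destination is Eb minor.
Check: the diatonic triads of Eb minor (natural minor) are Ebm (i), Fdim (ii°), Gb (III), Abm (iv), Bbm (v), Cb (VI), Db (VII) — Gb is indeed III.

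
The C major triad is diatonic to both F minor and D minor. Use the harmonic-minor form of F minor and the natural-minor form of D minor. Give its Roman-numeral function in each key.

V in F minor; VII in D minor

The scale of F minor (harmonic minor) is F G Ab Bb C Db E; C is degree 5, and the triad built there (C-E-G) is major, so it is V.
The scale of D minor (natural minor) is D E F G A Bb C; C is degree 7, and the triad built there (C-E-G) is major, so it is VII.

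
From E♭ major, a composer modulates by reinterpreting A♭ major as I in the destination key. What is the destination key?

A♭ major

The numeral I denotes a major triad on scale degree 1. With A♭ on degree 1, the tonic of the new key is A♭.
Degree 1 carries a major triad in major keys, so the destination is A♭ major.
Check: the diatonic triads of A♭ major are A♭ (I), B♭m (ii), Cm (iii), D♭ (IV), E♭ (V), Fm (vi), Gdim (vii°) — A♭ major is indeed I.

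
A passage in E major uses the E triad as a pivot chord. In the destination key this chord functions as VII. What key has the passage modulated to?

The numeral VII denotes a major triad on scale degree 7. With E on degree 7, the tonic of the new key is F#.
Degree 7 carries a major triad in natural-minor keys, so the destination is F# minor.
Check: the diatonic triads of F# minor (natural minor) are F#m (i), G#dim (ii°), A (III), Bm (iv), C#m (v), D (VI), E (VII) — E is indeed VII.

F# minor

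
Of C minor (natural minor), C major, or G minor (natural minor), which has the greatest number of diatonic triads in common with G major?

C major

Triads of G major: G (I), Am (ii), Bm (iii), C (IV), D (V), Em (vi), F#dim (vii°).
C minor (natural minor) shares 0: none.
C major shares 4: G, Am, C, Em.
G minor (natural minor) shares 0: none.
The most common triads (4) are shared with C major.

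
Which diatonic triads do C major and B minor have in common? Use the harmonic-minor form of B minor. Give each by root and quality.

Em, G

Triads in C major: C major (I), D minor (ii), E minor (iii), F major (IV), G major (V), A minor (vi), B diminished (vii°).
Triads in B minor (harmonic minor): B minor (i), C♯ diminished (ii°), D augmented (III+), E minor (iv), F♯ major (V), G major (VI), A♯ diminished (vii°).
Shared triads with their functions: E minor (iii in C major, iv in B minor); G major (V in C major, VI in B minor).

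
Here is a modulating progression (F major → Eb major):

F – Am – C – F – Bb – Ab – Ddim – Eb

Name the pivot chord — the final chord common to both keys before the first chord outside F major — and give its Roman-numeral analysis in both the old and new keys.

Chords diatonic to F major: F, Gm, Am, Bb, C, Dm, Edim.
Reading the progression, the first chord not in that set is Ab, so the modulation leaves F major there.
The chord immediately before Ab is Bb, which is diatonic to both keys: IV in F major and V in Eb major.

Bb — IV in F major, V in Eb major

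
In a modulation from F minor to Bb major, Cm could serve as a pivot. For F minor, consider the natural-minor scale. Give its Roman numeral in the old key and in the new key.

The scale of F minor (natural minor) is F G Ab Bb C Db Eb; C is degree 5, and the triad built there (C-Eb-G) is minor, so it is v.
The scale of Bb major is Bb C D Eb F G A; C is degree 2, and the triad built there (C-Eb-G) is minor, so it is ii.

v in F minor; ii in Bb major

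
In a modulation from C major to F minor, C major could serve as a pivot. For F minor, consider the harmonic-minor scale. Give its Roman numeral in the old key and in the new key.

The scale of C major is C D E F G A B; C is degree 1, and the triad built there (C-E-G) is major, so it is I.
The scale of F minor (harmonic minor) is F G A♭ B♭ C D♭ E; C is degree 5, and the triad built there (C-E-G) is major, so it is V.

I in C major; V in F minor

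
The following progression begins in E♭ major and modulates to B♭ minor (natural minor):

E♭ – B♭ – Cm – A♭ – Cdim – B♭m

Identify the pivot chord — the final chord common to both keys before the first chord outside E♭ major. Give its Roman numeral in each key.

Chords diatonic to E♭ major: E♭, Fm, Gm, A♭, B♭, Cm, Ddim.
Reading the progression, the first chord not in that set is Cdim, so the modulation leaves E♭ major there.
The chord immediately before Cdim is A♭, which is diatonic to both keys: IV in E♭ major and VII in B♭ minor.

A♭ — IV in E♭ major, VII in B♭ minor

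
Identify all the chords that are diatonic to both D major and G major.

Triads in D major: D (I), Em (ii), F#m (iii), G (IV), A (V), Bm (vi), C#dim (vii°).
Triads in G major: G (I), Am (ii), Bm (iii), C (IV), D (V), Em (vi), F#dim (vii°).
Shared triads with their functions: D (I in D major, V in G major); Em (ii in D major, vi in G major); G (IV in D major, I in G major); Bm (vi in D major, iii in G major).

D, Em, G, Bm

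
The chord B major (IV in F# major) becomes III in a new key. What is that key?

G# minor

The numeral III denotes a major triad on scale degree 3. With B on degree 3, the tonic of the new key is G#.
Degree 3 carries a major triad in natural-minor keys, so the destination is G# minor.
Check: the diatonic triads of G# minor (natural minor) are G#m (i), A#dim (ii°), B (III), C#m (iv), D#m (v), E (VI), F# (VII) — B major is indeed III.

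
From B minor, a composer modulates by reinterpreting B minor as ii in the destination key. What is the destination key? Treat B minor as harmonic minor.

A major

The numeral ii denotes a minor triad on scale degree 2. With B on degree 2, the tonic of the new key is A.
Degree 2 carries a minor triad in major keys, so the destination is A major.
Check: the diatonic triads of A major are A (I), Bm (ii), C♯m (iii), D (IV), E (V), F♯m (vi), G♯dim (vii°) — B minor is indeed ii.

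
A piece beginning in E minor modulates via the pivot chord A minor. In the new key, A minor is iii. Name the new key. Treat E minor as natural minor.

F major

The numeral iii denotes a minor triad on scale degree 3. With A on degree 3, the tonic of the new key is F.
Degree 3 carries a minor triad in major keys, so the destination is F major.
Check: the diatonic triads of F major are F (I), Gm (ii), Am (iii), Bb (IV), C (V), Dm (vi), Edim (vii°) — A minor is indeed iii.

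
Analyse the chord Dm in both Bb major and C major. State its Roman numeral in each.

iii in Bb major; ii in C major

The scale of Bb major is Bb C D Eb F G A; D is degree 3, and the triad built there (D-F-A) is minor, so it is iii.
The scale of C major is C D E F G A B; D is degree 2, and the triad built there (D-F-A) is minor, so it is ii.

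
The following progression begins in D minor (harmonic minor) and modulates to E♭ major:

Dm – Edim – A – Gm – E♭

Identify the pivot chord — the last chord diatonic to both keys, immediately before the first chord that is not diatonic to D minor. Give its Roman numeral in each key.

Chords diatonic to D minor: Dm, Edim, Faug, Gm, A, B♭, C♯dim.
Reading the progression, the first chord not in that set is E♭, so the modulation leaves D minor there.
The chord immediately before E♭ is Gm, which is diatonic to both keys: iv in D minor and iii in E♭ major.

Gm — iv in D minor, iii in E♭ major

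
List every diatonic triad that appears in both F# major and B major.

F#, G#m, B, D#m

Triads in F# major: F# major (I), G# minor (ii), A# minor (iii), B major (IV), C# major (V), D# minor (vi), E# diminished (vii°).
Triads in B major: B major (I), C# minor (ii), D# minor (iii), E major (IV), F# major (V), G# minor (vi), A# diminished (vii°).
Shared triads with their functions: F# major (I in F# major, V in B major); G# minor (ii in F# major, vi in B major); B major (IV in F# major, I in B major); D# minor (vi in F# major, iii in B major).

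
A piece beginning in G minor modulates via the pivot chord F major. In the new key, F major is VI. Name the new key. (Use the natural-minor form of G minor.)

The numeral VI denotes a major triad on scale degree 6. With F on degree 6, the tonic of the new key is A.
Degree 6 carries a major triad in minor keys, so the destination is A minor.
Check: the diatonic triads of A minor (natural minor) are Am (i), Bdim (ii°), C (III), Dm (iv), Em (v), F (VI), G (VII) — F major is indeed VI.

A minor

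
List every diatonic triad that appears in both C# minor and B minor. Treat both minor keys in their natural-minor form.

F#m, A

Triads in C# minor (natural minor): C#m (i), D#dim (ii°), E (III), F#m (iv), G#m (v), A (VI), B (VII).
Triads in B minor (natural minor): Bm (i), C#dim (ii°), D (III), Em (iv), F#m (v), G (VI), A (VII).
Shared triads with their functions: F#m (iv in C# minor, v in B minor); A (VI in C# minor, VII in B minor).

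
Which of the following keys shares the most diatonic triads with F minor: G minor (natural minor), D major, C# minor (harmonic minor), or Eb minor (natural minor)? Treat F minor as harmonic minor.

Triads of F minor (harmonic minor): F minor (i), G diminished (ii°), Ab augmented (III+), Bb minor (iv), C major (V), Db major (VI), E diminished (vii°).
G minor (natural minor) shares 0: none.
D major shares 0: none.
C# minor (harmonic minor) shares 0: none.
Eb minor (natural minor) shares 2: Bbm, Db.
The most common triads (2) are shared with Eb minor.

Eb minor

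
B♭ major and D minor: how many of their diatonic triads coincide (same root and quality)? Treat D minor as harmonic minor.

Diatonic triads of B♭ major: B♭ major (I), C minor (ii), D minor (iii), E♭ major (IV), F major (V), G minor (vi), A diminished (vii°).
Diatonic triads of D minor (harmonic minor): D minor (i), E diminished (ii°), F augmented (III+), G minor (iv), A major (V), B♭ major (VI), C♯ diminished (vii°).
Matching root and quality in both lists: B♭ major, D minor, G minor.
That gives 3 common triads.

3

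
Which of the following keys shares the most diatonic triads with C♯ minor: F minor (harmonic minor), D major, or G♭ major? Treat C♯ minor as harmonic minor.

D major

Triads of C♯ minor (harmonic minor): C♯ minor (i), D♯ diminished (ii°), E augmented (III+), F♯ minor (iv), G♯ major (V), A major (VI), B♯ diminished (vii°).
F minor (harmonic minor) shares 0: none.
D major shares 2: F♯m, A.
G♭ major shares 0: none.
The most common triads (2) are shared with D major.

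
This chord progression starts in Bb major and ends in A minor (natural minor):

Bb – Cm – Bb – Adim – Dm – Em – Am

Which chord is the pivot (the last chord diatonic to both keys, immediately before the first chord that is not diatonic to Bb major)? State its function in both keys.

Dm — iii in Bb major, iv in A minor

Chords diatonic to Bb major: Bb, Cm, Dm, Eb, F, Gm, Adim.
Reading the progression, the first chord not in that set is Em, so the modulation leaves Bb major there.
The chord immediately before Em is Dm, which is diatonic to both keys: iii in Bb major and iv in A minor.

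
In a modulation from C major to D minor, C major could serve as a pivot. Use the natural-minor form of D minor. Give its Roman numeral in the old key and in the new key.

I in C major; VII in D minor

The scale of C major is C D E F G A B; C is degree 1, and the triad built there (C-E-G) is major, so it is I.
The scale of D minor (natural minor) is D E F G A Bb C; C is degree 7, and the triad built there (C-E-G) is major, so it is VII.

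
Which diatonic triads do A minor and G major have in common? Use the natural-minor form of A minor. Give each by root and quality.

Triads in A minor (natural minor): Am (i), Bdim (ii°), C (III), Dm (iv), Em (v), F (VI), G (VII).
Triads in G major: G (I), Am (ii), Bm (iii), C (IV), D (V), Em (vi), F#dim (vii°).
Shared triads with their functions: Am (i in A minor, ii in G major); C (III in A minor, IV in G major); Em (v in A minor, vi in G major); G (VII in A minor, I in G major).

Am, C, Em, G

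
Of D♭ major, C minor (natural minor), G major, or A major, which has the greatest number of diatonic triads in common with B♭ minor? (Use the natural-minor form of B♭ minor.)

D♭ major

Triads of B♭ minor (natural minor): B♭ minor (i), C diminished (ii°), D♭ major (III), E♭ minor (iv), F minor (v), G♭ major (VI), A♭ major (VII).
D♭ major shares 7: B♭m, Cdim, D♭, E♭m, Fm, G♭, A♭.
C minor (natural minor) shares 2: Fm, A♭.
G major shares 0: none.
A major shares 0: none.
The most common triads (7) are shared with D♭ major.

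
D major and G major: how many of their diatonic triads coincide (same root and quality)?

4

Diatonic triads of D major: D major (I), E minor (ii), F# minor (iii), G major (IV), A major (V), B minor (vi), C# diminished (vii°).
Diatonic triads of G major: G major (I), A minor (ii), B minor (iii), C major (IV), D major (V), E minor (vi), F# diminished (vii°).
Matching root and quality in both lists: D major, E minor, G major, B minor.
That gives 4 common triads.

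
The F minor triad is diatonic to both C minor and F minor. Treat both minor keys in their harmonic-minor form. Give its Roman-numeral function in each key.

iv in C minor; i in F minor

The scale of C minor (harmonic minor) is C D E♭ F G A♭ B; F is degree 4, and the triad built there (F-A♭-C) is minor, so it is iv.
The scale of F minor (harmonic minor) is F G A♭ B♭ C D♭ E; F is degree 1, and the triad built there (F-A♭-C) is minor, so it is i.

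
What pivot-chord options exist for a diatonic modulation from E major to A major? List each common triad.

Triads in E major: E (I), F♯m (ii), G♯m (iii), A (IV), B (V), C♯m (vi), D♯dim (vii°).
Triads in A major: A (I), Bm (ii), C♯m (iii), D (IV), E (V), F♯m (vi), G♯dim (vii°).
Shared triads with their functions: E (I in E major, V in A major); F♯m (ii in E major, vi in A major); A (IV in E major, I in A major); C♯m (vi in E major, iii in A major).

E, F♯m, A, C♯m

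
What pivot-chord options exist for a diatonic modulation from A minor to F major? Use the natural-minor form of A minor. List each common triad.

Am, C, Dm, F

Triads in A minor (natural minor): A minor (i), B diminished (ii°), C major (III), D minor (iv), E minor (v), F major (VI), G major (VII).
Triads in F major: F major (I), G minor (ii), A minor (iii), Bb major (IV), C major (V), D minor (vi), E diminished (vii°).
Shared triads with their functions: A minor (i in A minor, iii in F major); C major (III in A minor, V in F major); D minor (iv in A minor, vi in F major); F major (VI in A minor, I in F major).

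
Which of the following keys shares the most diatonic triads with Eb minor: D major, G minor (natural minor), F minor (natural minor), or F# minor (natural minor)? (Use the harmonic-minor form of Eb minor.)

G minor

Triads of Eb minor (harmonic minor): Eb minor (i), F diminished (ii°), Gb augmented (III+), Ab minor (iv), Bb major (V), Cb major (VI), D diminished (vii°).
D major shares 0: none.
G minor (natural minor) shares 1: Bb.
F minor (natural minor) shares 0: none.
F# minor (natural minor) shares 0: none.
The most common triads (1) are shared with G minor.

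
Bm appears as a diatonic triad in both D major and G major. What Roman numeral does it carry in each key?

The scale of D major is D E F♯ G A B C♯; B is degree 6, and the triad built there (B-D-F♯) is minor, so it is vi.
The scale of G major is G A B C D E F♯; B is degree 3, and the triad built there (B-D-F♯) is minor, so it is iii.

vi in D major; iii in G major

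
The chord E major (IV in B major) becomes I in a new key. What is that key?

E major

The numeral I denotes a major triad on scale degree 1. With E on degree 1, the tonic of the new key is E.
Degree 1 carries a major triad in major keys, so the destination is E major.
Check: the diatonic triads of E major are E (I), F♯m (ii), G♯m (iii), A (IV), B (V), C♯m (vi), D♯dim (vii°) — E major is indeed I.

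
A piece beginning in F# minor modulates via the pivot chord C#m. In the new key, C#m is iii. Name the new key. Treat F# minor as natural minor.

A major

The numeral iii denotes a minor triad on scale degree 3. With C# on degree 3, the tonic of the new key is A.
Degree 3 carries a minor triad in major keys, so the destination is A major.
Check: the diatonic triads of A major are A (I), Bm (ii), C#m (iii), D (IV), E (V), F#m (vi), G#dim (vii°) — C#m is indeed iii.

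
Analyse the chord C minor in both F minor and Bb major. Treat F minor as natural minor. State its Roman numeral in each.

v in F minor; ii in Bb major

The scale of F minor (natural minor) is F G Ab Bb C Db Eb; C is degree 5, and the triad built there (C-Eb-G) is minor, so it is v.
The scale of Bb major is Bb C D Eb F G A; C is degree 2, and the triad built there (C-Eb-G) is minor, so it is ii.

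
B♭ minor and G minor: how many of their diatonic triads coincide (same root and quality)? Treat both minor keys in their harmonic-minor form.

1

Diatonic triads of B♭ minor (harmonic minor): B♭ minor (i), C diminished (ii°), D♭ augmented (III+), E♭ minor (iv), F major (V), G♭ major (VI), A diminished (vii°).
Diatonic triads of G minor (harmonic minor): G minor (i), A diminished (ii°), B♭ augmented (III+), C minor (iv), D major (V), E♭ major (VI), F♯ diminished (vii°).
Matching root and quality in both lists: A diminished.
That gives 1 common triad.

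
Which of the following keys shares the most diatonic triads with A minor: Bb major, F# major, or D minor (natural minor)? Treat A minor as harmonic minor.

D minor

Triads of A minor (harmonic minor): A minor (i), B diminished (ii°), C augmented (III+), D minor (iv), E major (V), F major (VI), G# diminished (vii°).
Bb major shares 2: Dm, F.
F# major shares 0: none.
D minor (natural minor) shares 3: Am, Dm, F.
The most common triads (3) are shared with D minor.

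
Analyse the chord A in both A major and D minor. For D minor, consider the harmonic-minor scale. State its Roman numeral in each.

I in A major; V in D minor

The scale of A major is A B C# D E F# G#; A is degree 1, and the triad built there (A-C#-E) is major, so it is I.
The scale of D minor (harmonic minor) is D E F G A Bb C#; A is degree 5, and the triad built there (A-C#-E) is major, so it is V.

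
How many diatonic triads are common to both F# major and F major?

0

Diatonic triads of F# major: F# major (I), G# minor (ii), A# minor (iii), B major (IV), C# major (V), D# minor (vi), E# diminished (vii°).
Diatonic triads of F major: F major (I), G minor (ii), A minor (iii), Bb major (IV), C major (V), D minor (vi), E diminished (vii°).
No triad has the same root and quality in both keys.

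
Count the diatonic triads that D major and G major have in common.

Diatonic triads of D major: D major (I), E minor (ii), F♯ minor (iii), G major (IV), A major (V), B minor (vi), C♯ diminished (vii°).
Diatonic triads of G major: G major (I), A minor (ii), B minor (iii), C major (IV), D major (V), E minor (vi), F♯ diminished (vii°).
Matching root and quality in both lists: D major, E minor, G major, B minor.
That gives 4 common triads.

4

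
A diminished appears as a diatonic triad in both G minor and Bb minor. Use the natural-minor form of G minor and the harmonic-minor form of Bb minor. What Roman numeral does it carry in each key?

The scale of G minor (natural minor) is G A Bb C D Eb F; A is degree 2, and the triad built there (A-C-Eb) is diminished, so it is ii°.
The scale of Bb minor (harmonic minor) is Bb C Db Eb F Gb A; A is degree 7, and the triad built there (A-C-Eb) is diminished, so it is vii°.

ii° in G minor; vii° in Bb minor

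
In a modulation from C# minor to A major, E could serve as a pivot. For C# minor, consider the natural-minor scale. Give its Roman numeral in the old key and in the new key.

The scale of C# minor (natural minor) is C# D# E F# G# A B; E is degree 3, and the triad built there (E-G#-B) is major, so it is III.
The scale of A major is A B C# D E F# G#; E is degree 5, and the triad built there (E-G#-B) is major, so it is V.

III in C# minor; V in A major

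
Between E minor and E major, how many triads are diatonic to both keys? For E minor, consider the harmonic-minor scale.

Diatonic triads of E minor (harmonic minor): E minor (i), F♯ diminished (ii°), G augmented (III+), A minor (iv), B major (V), C major (VI), D♯ diminished (vii°).
Diatonic triads of E major: E major (I), F♯ minor (ii), G♯ minor (iii), A major (IV), B major (V), C♯ minor (vi), D♯ diminished (vii°).
Matching root and quality in both lists: B major, D♯ diminished.
That gives 2 common triads.

2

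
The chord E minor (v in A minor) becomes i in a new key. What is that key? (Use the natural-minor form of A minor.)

The numeral i denotes a minor triad on scale degree 1. With E on degree 1, the tonic of the new key is E.
Degree 1 carries a minor triad in minor keys, so the destination is E minor.
Check: the diatonic triads of E minor (natural minor) are Em (i), F♯dim (ii°), G (III), Am (iv), Bm (v), C (VI), D (VII) — E minor is indeed i.

E minor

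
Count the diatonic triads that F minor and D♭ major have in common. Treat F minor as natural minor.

4

Diatonic triads of F minor (natural minor): Fm (i), Gdim (ii°), A♭ (III), B♭m (iv), Cm (v), D♭ (VI), E♭ (VII).
Diatonic triads of D♭ major: D♭ (I), E♭m (ii), Fm (iii), G♭ (IV), A♭ (V), B♭m (vi), Cdim (vii°).
Matching root and quality in both lists: Fm, A♭, B♭m, D♭.
That gives 4 common triads.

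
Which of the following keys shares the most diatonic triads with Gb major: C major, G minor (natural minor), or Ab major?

Triads of Gb major: Gb (I), Abm (ii), Bbm (iii), Cb (IV), Db (V), Ebm (vi), Fdim (vii°).
C major shares 0: none.
G minor (natural minor) shares 0: none.
Ab major shares 2: Bbm, Db.
The most common triads (2) are shared with Ab major.

Ab major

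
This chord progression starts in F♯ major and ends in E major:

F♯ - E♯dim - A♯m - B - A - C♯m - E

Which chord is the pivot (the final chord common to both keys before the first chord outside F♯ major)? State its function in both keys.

Chords diatonic to F♯ major: F♯, G♯m, A♯m, B, C♯, D♯m, E♯dim.
Reading the progression, the first chord not in that set is A, so the modulation leaves F♯ major there.
The chord immediately before A is B, which is diatonic to both keys: IV in F♯ major and V in E major.

B — IV in F♯ major, V in E major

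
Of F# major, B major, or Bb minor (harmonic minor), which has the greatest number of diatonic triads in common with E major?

Triads of E major: E (I), F#m (ii), G#m (iii), A (IV), B (V), C#m (vi), D#dim (vii°).
F# major shares 2: G#m, B.
B major shares 4: E, G#m, B, C#m.
Bb minor (harmonic minor) shares 0: none.
The most common triads (4) are shared with B major.

B major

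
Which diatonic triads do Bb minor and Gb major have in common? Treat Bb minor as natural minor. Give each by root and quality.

Triads in Bb minor (natural minor): Bbm (i), Cdim (ii°), Db (III), Ebm (iv), Fm (v), Gb (VI), Ab (VII).
Triads in Gb major: Gb (I), Abm (ii), Bbm (iii), Cb (IV), Db (V), Ebm (vi), Fdim (vii°).
Shared triads with their functions: Bbm (i in Bb minor, iii in Gb major); Db (III in Bb minor, V in Gb major); Ebm (iv in Bb minor, vi in Gb major); Gb (VI in Bb minor, I in Gb major).

Bbm, Db, Ebm, Gb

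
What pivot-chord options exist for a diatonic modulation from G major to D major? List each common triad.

G, Bm, D, Em

Triads in G major: G (I), Am (ii), Bm (iii), C (IV), D (V), Em (vi), F♯dim (vii°).
Triads in D major: D (I), Em (ii), F♯m (iii), G (IV), A (V), Bm (vi), C♯dim (vii°).
Shared triads with their functions: G (I in G major, IV in D major); Bm (iii in G major, vi in D major); D (V in G major, I in D major); Em (vi in G major, ii in D major).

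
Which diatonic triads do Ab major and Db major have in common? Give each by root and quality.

Triads in Ab major: Ab (I), Bbm (ii), Cm (iii), Db (IV), Eb (V), Fm (vi), Gdim (vii°).
Triads in Db major: Db (I), Ebm (ii), Fm (iii), Gb (IV), Ab (V), Bbm (vi), Cdim (vii°).
Shared triads with their functions: Ab (I in Ab major, V in Db major); Bbm (ii in Ab major, vi in Db major); Db (IV in Ab major, I in Db major); Fm (vi in Ab major, iii in Db major).

Ab, Bbm, Db, Fm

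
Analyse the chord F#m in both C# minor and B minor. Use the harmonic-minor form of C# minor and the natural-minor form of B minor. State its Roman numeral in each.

The scale of C# minor (harmonic minor) is C# D# E F# G# A B#; F# is degree 4, and the triad built there (F#-A-C#) is minor, so it is iv.
The scale of B minor (natural minor) is B C# D E F# G A; F# is degree 5, and the triad built there (F#-A-C#) is minor, so it is v.

iv in C# minor; v in B minor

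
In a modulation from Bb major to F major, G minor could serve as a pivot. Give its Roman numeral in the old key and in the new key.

The scale of Bb major is Bb C D Eb F G A; G is degree 6, and the triad built there (G-Bb-D) is minor, so it is vi.
The scale of F major is F G A Bb C D E; G is degree 2, and the triad built there (G-Bb-D) is minor, so it is ii.

vi in Bb major; ii in F major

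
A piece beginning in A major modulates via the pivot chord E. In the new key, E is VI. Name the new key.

The numeral VI denotes a major triad on scale degree 6. With E on degree 6, the tonic of the new key is G♯.
Degree 6 carries a major triad in minor keys, so the destination is G♯ minor.
Check: the diatonic triads of G♯ minor (natural minor) are G♯m (i), A♯dim (ii°), B (III), C♯m (iv), D♯m (v), E (VI), F♯ (VII) — E is indeed VI.

G♯ minor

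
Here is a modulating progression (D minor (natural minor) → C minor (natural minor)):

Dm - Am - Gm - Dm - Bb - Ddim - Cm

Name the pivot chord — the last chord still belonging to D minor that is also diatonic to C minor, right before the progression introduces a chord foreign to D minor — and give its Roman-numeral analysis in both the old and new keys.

Chords diatonic to D minor: Dm, Edim, F, Gm, Am, Bb, C.
Reading the progression, the first chord not in that set is Ddim, so the modulation leaves D minor there.
The chord immediately before Ddim is Bb, which is diatonic to both keys: VI in D minor and VII in C minor.

Bb — VI in D minor, VII in C minor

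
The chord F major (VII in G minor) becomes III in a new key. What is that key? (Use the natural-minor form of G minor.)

The numeral III denotes a major triad on scale degree 3. With F on degree 3, the tonic of the new key is D.
Degree 3 carries a major triad in natural-minor keys, so the destination is D minor.
Check: the diatonic triads of D minor (natural minor) are Dm (i), Edim (ii°), F (III), Gm (iv), Am (v), B♭ (VI), C (VII) — F major is indeed III.

D minor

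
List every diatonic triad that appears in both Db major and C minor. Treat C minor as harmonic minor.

Triads in Db major: Db major (I), Eb minor (ii), F minor (iii), Gb major (IV), Ab major (V), Bb minor (vi), C diminished (vii°).
Triads in C minor (harmonic minor): C minor (i), D diminished (ii°), Eb augmented (III+), F minor (iv), G major (V), Ab major (VI), B diminished (vii°).
Shared triads with their functions: F minor (iii in Db major, iv in C minor); Ab major (V in Db major, VI in C minor).

Fm, Ab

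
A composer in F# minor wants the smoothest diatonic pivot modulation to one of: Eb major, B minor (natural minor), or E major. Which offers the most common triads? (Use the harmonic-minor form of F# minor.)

B minor

Triads of F# minor (harmonic minor): F# minor (i), G# diminished (ii°), A augmented (III+), B minor (iv), C# major (V), D major (VI), E# diminished (vii°).
Eb major shares 0: none.
B minor (natural minor) shares 3: F#m, Bm, D.
E major shares 1: F#m.
The most common triads (3) are shared with B minor.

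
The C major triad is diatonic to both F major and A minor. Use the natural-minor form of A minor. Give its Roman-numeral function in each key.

The scale of F major is F G A B♭ C D E; C is degree 5, and the triad built there (C-E-G) is major, so it is V.
The scale of A minor (natural minor) is A B C D E F G; C is degree 3, and the triad built there (C-E-G) is major, so it is III.

V in F major; III in A minor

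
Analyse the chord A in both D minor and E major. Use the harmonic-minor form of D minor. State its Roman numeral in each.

The scale of D minor (harmonic minor) is D E F G A B♭ C♯; A is degree 5, and the triad built there (A-C♯-E) is major, so it is V.
The scale of E major is E F♯ G♯ A B C♯ D♯; A is degree 4, and the triad built there (A-C♯-E) is major, so it is IV.

V in D minor; IV in E major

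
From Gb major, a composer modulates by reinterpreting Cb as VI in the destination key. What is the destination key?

Eb minor

The numeral VI denotes a major triad on scale degree 6. With Cb on degree 6, the tonic of the new key is Eb.
Degree 6 carries a major triad in minor keys, so the destination is Eb minor.
Check: the diatonic triads of Eb minor (natural minor) are Ebm (i), Fdim (ii°), Gb (III), Abm (iv), Bbm (v), Cb (VI), Db (VII) — Cb is indeed VI.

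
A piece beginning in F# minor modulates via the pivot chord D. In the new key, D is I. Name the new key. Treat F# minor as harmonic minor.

The numeral I denotes a major triad on scale degree 1. With D on degree 1, the tonic of the new key is D.
Degree 1 carries a major triad in major keys, so the destination is D major.
Check: the diatonic triads of D major are D (I), Em (ii), F#m (iii), G (IV), A (V), Bm (vi), C#dim (vii°) — D is indeed I.

D major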